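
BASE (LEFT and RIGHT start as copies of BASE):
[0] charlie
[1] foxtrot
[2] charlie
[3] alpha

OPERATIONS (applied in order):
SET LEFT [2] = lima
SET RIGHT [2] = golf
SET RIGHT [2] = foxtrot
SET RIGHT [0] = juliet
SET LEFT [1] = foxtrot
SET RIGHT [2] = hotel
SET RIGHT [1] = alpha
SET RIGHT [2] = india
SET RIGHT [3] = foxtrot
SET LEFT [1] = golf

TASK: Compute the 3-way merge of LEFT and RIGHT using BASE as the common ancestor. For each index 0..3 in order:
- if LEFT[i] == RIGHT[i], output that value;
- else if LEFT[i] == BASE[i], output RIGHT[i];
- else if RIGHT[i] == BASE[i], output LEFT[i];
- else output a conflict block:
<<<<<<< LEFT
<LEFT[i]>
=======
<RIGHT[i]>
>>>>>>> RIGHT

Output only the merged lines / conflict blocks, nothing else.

Answer: juliet
<<<<<<< LEFT
golf
=======
alpha
>>>>>>> RIGHT
<<<<<<< LEFT
lima
=======
india
>>>>>>> RIGHT
foxtrot

Derivation:
Final LEFT:  [charlie, golf, lima, alpha]
Final RIGHT: [juliet, alpha, india, foxtrot]
i=0: L=charlie=BASE, R=juliet -> take RIGHT -> juliet
i=1: BASE=foxtrot L=golf R=alpha all differ -> CONFLICT
i=2: BASE=charlie L=lima R=india all differ -> CONFLICT
i=3: L=alpha=BASE, R=foxtrot -> take RIGHT -> foxtrot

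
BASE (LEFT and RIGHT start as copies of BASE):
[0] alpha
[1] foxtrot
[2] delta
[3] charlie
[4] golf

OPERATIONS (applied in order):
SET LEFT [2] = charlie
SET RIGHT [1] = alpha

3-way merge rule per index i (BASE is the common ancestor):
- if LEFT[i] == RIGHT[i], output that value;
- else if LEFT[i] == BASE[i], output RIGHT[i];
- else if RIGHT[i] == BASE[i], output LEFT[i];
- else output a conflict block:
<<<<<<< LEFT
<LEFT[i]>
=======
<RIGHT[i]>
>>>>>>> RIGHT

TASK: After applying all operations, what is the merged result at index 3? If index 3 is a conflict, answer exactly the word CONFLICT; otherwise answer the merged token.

Answer: charlie

Derivation:
Final LEFT:  [alpha, foxtrot, charlie, charlie, golf]
Final RIGHT: [alpha, alpha, delta, charlie, golf]
i=0: L=alpha R=alpha -> agree -> alpha
i=1: L=foxtrot=BASE, R=alpha -> take RIGHT -> alpha
i=2: L=charlie, R=delta=BASE -> take LEFT -> charlie
i=3: L=charlie R=charlie -> agree -> charlie
i=4: L=golf R=golf -> agree -> golf
Index 3 -> charlie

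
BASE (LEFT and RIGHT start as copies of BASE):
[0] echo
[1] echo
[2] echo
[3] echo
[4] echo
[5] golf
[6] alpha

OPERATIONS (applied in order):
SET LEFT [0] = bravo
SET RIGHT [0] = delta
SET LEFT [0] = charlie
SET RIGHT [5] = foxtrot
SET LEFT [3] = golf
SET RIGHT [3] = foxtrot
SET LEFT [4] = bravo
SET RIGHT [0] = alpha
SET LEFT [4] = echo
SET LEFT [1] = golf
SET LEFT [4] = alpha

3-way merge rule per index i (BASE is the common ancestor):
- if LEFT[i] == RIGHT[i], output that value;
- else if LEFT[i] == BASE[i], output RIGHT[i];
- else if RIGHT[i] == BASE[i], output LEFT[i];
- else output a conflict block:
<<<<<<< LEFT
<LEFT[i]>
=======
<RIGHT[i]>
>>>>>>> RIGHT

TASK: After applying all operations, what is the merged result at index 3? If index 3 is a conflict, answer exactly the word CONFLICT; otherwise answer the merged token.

Answer: CONFLICT

Derivation:
Final LEFT:  [charlie, golf, echo, golf, alpha, golf, alpha]
Final RIGHT: [alpha, echo, echo, foxtrot, echo, foxtrot, alpha]
i=0: BASE=echo L=charlie R=alpha all differ -> CONFLICT
i=1: L=golf, R=echo=BASE -> take LEFT -> golf
i=2: L=echo R=echo -> agree -> echo
i=3: BASE=echo L=golf R=foxtrot all differ -> CONFLICT
i=4: L=alpha, R=echo=BASE -> take LEFT -> alpha
i=5: L=golf=BASE, R=foxtrot -> take RIGHT -> foxtrot
i=6: L=alpha R=alpha -> agree -> alpha
Index 3 -> CONFLICT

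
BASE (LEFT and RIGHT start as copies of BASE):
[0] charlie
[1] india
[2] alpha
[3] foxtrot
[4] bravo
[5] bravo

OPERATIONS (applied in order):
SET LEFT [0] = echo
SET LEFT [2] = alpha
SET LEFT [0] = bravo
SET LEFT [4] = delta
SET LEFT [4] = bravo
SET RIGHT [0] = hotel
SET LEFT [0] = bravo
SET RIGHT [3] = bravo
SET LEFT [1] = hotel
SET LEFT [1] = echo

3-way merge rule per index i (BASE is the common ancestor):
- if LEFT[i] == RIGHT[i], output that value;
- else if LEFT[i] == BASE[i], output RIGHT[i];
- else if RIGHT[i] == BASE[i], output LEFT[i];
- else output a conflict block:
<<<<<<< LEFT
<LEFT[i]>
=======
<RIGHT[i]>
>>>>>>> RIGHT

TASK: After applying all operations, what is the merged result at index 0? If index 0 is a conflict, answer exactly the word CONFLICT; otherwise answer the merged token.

Answer: CONFLICT

Derivation:
Final LEFT:  [bravo, echo, alpha, foxtrot, bravo, bravo]
Final RIGHT: [hotel, india, alpha, bravo, bravo, bravo]
i=0: BASE=charlie L=bravo R=hotel all differ -> CONFLICT
i=1: L=echo, R=india=BASE -> take LEFT -> echo
i=2: L=alpha R=alpha -> agree -> alpha
i=3: L=foxtrot=BASE, R=bravo -> take RIGHT -> bravo
i=4: L=bravo R=bravo -> agree -> bravo
i=5: L=bravo R=bravo -> agree -> bravo
Index 0 -> CONFLICT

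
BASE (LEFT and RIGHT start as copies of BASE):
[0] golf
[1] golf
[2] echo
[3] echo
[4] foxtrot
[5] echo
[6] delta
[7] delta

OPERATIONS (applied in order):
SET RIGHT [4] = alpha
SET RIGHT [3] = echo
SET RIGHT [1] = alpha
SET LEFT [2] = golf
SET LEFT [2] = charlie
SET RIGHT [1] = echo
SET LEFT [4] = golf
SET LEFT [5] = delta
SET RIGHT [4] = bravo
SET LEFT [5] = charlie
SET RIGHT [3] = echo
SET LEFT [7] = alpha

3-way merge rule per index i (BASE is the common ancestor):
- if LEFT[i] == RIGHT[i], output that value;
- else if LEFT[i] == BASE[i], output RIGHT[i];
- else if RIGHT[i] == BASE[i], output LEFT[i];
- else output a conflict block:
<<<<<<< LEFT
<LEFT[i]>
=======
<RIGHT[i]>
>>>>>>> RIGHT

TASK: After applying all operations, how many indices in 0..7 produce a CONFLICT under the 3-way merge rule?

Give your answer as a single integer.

Final LEFT:  [golf, golf, charlie, echo, golf, charlie, delta, alpha]
Final RIGHT: [golf, echo, echo, echo, bravo, echo, delta, delta]
i=0: L=golf R=golf -> agree -> golf
i=1: L=golf=BASE, R=echo -> take RIGHT -> echo
i=2: L=charlie, R=echo=BASE -> take LEFT -> charlie
i=3: L=echo R=echo -> agree -> echo
i=4: BASE=foxtrot L=golf R=bravo all differ -> CONFLICT
i=5: L=charlie, R=echo=BASE -> take LEFT -> charlie
i=6: L=delta R=delta -> agree -> delta
i=7: L=alpha, R=delta=BASE -> take LEFT -> alpha
Conflict count: 1

Answer: 1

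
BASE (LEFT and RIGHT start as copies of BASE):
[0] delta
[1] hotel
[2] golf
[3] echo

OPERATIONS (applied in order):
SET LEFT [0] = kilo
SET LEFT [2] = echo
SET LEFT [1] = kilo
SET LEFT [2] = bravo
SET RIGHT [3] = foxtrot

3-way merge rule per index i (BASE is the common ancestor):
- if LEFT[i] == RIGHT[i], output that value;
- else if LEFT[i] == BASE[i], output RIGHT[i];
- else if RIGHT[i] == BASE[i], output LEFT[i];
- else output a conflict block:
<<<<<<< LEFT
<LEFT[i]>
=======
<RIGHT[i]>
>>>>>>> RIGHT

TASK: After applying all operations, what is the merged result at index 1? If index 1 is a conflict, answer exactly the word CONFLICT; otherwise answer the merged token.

Final LEFT:  [kilo, kilo, bravo, echo]
Final RIGHT: [delta, hotel, golf, foxtrot]
i=0: L=kilo, R=delta=BASE -> take LEFT -> kilo
i=1: L=kilo, R=hotel=BASE -> take LEFT -> kilo
i=2: L=bravo, R=golf=BASE -> take LEFT -> bravo
i=3: L=echo=BASE, R=foxtrot -> take RIGHT -> foxtrot
Index 1 -> kilo

Answer: kilo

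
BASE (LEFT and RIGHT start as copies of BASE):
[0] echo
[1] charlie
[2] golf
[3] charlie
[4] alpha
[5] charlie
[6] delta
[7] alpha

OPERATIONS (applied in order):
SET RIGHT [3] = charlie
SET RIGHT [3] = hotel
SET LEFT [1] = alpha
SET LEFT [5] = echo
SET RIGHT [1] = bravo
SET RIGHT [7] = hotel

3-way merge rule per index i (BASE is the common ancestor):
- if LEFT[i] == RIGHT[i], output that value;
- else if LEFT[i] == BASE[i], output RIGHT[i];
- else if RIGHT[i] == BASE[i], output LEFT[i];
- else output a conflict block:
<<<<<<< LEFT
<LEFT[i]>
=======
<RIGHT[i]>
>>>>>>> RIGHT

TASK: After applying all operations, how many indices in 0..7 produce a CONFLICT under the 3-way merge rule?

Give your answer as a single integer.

Answer: 1

Derivation:
Final LEFT:  [echo, alpha, golf, charlie, alpha, echo, delta, alpha]
Final RIGHT: [echo, bravo, golf, hotel, alpha, charlie, delta, hotel]
i=0: L=echo R=echo -> agree -> echo
i=1: BASE=charlie L=alpha R=bravo all differ -> CONFLICT
i=2: L=golf R=golf -> agree -> golf
i=3: L=charlie=BASE, R=hotel -> take RIGHT -> hotel
i=4: L=alpha R=alpha -> agree -> alpha
i=5: L=echo, R=charlie=BASE -> take LEFT -> echo
i=6: L=delta R=delta -> agree -> delta
i=7: L=alpha=BASE, R=hotel -> take RIGHT -> hotel
Conflict count: 1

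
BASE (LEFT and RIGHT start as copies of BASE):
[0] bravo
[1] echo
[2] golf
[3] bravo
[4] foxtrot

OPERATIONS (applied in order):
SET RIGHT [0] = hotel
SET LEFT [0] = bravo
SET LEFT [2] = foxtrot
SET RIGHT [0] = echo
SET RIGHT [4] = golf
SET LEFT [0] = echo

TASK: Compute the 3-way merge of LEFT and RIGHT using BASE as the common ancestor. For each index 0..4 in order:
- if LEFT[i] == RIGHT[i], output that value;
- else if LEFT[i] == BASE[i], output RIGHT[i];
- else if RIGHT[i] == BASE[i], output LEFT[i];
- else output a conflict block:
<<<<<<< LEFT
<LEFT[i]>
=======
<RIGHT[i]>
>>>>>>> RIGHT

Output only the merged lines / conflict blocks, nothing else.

Final LEFT:  [echo, echo, foxtrot, bravo, foxtrot]
Final RIGHT: [echo, echo, golf, bravo, golf]
i=0: L=echo R=echo -> agree -> echo
i=1: L=echo R=echo -> agree -> echo
i=2: L=foxtrot, R=golf=BASE -> take LEFT -> foxtrot
i=3: L=bravo R=bravo -> agree -> bravo
i=4: L=foxtrot=BASE, R=golf -> take RIGHT -> golf

Answer: echo
echo
foxtrot
bravo
golf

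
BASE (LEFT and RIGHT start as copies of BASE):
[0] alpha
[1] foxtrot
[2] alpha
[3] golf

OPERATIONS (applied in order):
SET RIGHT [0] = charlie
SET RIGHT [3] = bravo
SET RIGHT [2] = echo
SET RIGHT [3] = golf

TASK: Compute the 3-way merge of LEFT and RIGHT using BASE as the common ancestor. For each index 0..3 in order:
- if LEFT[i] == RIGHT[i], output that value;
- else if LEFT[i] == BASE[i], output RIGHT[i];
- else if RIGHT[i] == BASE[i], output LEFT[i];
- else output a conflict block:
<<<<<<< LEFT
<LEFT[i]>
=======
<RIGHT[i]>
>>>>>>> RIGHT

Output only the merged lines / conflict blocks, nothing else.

Answer: charlie
foxtrot
echo
golf

Derivation:
Final LEFT:  [alpha, foxtrot, alpha, golf]
Final RIGHT: [charlie, foxtrot, echo, golf]
i=0: L=alpha=BASE, R=charlie -> take RIGHT -> charlie
i=1: L=foxtrot R=foxtrot -> agree -> foxtrot
i=2: L=alpha=BASE, R=echo -> take RIGHT -> echo
i=3: L=golf R=golf -> agree -> golf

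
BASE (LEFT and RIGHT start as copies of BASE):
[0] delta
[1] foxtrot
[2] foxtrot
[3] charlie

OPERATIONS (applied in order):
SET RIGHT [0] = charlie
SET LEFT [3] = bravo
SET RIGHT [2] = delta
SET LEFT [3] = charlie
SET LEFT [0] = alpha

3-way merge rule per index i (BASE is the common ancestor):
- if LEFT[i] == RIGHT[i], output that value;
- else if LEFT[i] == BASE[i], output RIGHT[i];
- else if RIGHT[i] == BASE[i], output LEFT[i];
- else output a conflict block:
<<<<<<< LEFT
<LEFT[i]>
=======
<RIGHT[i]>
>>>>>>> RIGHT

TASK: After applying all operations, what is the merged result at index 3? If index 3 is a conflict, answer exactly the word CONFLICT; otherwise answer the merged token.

Final LEFT:  [alpha, foxtrot, foxtrot, charlie]
Final RIGHT: [charlie, foxtrot, delta, charlie]
i=0: BASE=delta L=alpha R=charlie all differ -> CONFLICT
i=1: L=foxtrot R=foxtrot -> agree -> foxtrot
i=2: L=foxtrot=BASE, R=delta -> take RIGHT -> delta
i=3: L=charlie R=charlie -> agree -> charlie
Index 3 -> charlie

Answer: charlie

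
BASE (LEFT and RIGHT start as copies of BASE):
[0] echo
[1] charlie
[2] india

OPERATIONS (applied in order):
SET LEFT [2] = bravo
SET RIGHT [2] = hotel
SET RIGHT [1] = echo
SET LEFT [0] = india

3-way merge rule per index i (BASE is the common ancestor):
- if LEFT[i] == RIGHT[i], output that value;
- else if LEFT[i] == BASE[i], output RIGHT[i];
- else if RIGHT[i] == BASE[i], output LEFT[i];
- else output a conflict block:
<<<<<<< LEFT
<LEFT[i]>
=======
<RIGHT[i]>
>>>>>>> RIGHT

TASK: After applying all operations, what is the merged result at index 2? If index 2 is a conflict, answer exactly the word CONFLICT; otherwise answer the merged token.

Final LEFT:  [india, charlie, bravo]
Final RIGHT: [echo, echo, hotel]
i=0: L=india, R=echo=BASE -> take LEFT -> india
i=1: L=charlie=BASE, R=echo -> take RIGHT -> echo
i=2: BASE=india L=bravo R=hotel all differ -> CONFLICT
Index 2 -> CONFLICT

Answer: CONFLICT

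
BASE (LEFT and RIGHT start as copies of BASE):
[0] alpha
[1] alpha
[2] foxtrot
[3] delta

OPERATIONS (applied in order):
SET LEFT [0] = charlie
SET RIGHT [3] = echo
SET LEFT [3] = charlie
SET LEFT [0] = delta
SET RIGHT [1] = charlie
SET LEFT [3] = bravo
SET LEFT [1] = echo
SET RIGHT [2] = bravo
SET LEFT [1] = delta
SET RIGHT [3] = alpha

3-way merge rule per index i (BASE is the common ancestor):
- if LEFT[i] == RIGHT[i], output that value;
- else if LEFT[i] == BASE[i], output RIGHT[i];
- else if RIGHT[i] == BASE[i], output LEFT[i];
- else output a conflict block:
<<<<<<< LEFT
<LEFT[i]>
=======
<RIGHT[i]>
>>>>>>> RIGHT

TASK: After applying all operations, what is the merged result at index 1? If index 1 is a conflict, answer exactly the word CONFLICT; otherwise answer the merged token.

Final LEFT:  [delta, delta, foxtrot, bravo]
Final RIGHT: [alpha, charlie, bravo, alpha]
i=0: L=delta, R=alpha=BASE -> take LEFT -> delta
i=1: BASE=alpha L=delta R=charlie all differ -> CONFLICT
i=2: L=foxtrot=BASE, R=bravo -> take RIGHT -> bravo
i=3: BASE=delta L=bravo R=alpha all differ -> CONFLICT
Index 1 -> CONFLICT

Answer: CONFLICT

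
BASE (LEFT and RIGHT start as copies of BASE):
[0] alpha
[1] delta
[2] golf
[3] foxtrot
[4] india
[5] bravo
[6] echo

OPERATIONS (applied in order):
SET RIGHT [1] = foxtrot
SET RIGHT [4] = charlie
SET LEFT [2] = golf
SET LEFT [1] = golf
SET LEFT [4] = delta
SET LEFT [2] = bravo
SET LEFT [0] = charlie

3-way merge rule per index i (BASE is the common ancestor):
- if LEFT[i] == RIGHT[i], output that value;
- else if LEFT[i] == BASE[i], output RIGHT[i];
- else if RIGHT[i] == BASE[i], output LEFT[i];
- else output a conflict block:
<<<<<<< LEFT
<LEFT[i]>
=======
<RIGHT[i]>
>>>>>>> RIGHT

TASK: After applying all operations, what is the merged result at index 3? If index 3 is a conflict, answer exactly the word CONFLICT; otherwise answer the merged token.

Answer: foxtrot

Derivation:
Final LEFT:  [charlie, golf, bravo, foxtrot, delta, bravo, echo]
Final RIGHT: [alpha, foxtrot, golf, foxtrot, charlie, bravo, echo]
i=0: L=charlie, R=alpha=BASE -> take LEFT -> charlie
i=1: BASE=delta L=golf R=foxtrot all differ -> CONFLICT
i=2: L=bravo, R=golf=BASE -> take LEFT -> bravo
i=3: L=foxtrot R=foxtrot -> agree -> foxtrot
i=4: BASE=india L=delta R=charlie all differ -> CONFLICT
i=5: L=bravo R=bravo -> agree -> bravo
i=6: L=echo R=echo -> agree -> echo
Index 3 -> foxtrot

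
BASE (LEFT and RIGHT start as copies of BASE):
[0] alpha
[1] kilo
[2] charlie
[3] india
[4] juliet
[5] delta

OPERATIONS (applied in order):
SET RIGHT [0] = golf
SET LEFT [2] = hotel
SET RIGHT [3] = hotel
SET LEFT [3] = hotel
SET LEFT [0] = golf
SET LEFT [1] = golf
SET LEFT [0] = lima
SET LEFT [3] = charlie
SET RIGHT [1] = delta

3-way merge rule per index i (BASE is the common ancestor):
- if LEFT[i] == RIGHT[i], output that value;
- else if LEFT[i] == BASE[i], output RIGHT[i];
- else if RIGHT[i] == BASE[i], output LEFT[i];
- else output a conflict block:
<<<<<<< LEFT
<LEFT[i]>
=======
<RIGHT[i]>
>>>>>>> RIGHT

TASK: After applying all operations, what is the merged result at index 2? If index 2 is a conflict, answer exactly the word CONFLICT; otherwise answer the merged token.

Final LEFT:  [lima, golf, hotel, charlie, juliet, delta]
Final RIGHT: [golf, delta, charlie, hotel, juliet, delta]
i=0: BASE=alpha L=lima R=golf all differ -> CONFLICT
i=1: BASE=kilo L=golf R=delta all differ -> CONFLICT
i=2: L=hotel, R=charlie=BASE -> take LEFT -> hotel
i=3: BASE=india L=charlie R=hotel all differ -> CONFLICT
i=4: L=juliet R=juliet -> agree -> juliet
i=5: L=delta R=delta -> agree -> delta
Index 2 -> hotel

Answer: hotel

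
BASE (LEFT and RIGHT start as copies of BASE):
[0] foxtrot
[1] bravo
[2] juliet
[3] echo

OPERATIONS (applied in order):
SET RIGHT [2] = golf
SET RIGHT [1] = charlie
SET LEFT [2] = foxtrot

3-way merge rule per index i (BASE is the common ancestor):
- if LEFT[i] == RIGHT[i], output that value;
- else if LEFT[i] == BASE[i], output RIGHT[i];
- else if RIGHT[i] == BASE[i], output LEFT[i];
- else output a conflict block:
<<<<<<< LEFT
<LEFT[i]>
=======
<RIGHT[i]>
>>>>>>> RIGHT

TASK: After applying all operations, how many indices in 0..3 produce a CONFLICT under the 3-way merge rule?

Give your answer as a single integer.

Answer: 1

Derivation:
Final LEFT:  [foxtrot, bravo, foxtrot, echo]
Final RIGHT: [foxtrot, charlie, golf, echo]
i=0: L=foxtrot R=foxtrot -> agree -> foxtrot
i=1: L=bravo=BASE, R=charlie -> take RIGHT -> charlie
i=2: BASE=juliet L=foxtrot R=golf all differ -> CONFLICT
i=3: L=echo R=echo -> agree -> echo
Conflict count: 1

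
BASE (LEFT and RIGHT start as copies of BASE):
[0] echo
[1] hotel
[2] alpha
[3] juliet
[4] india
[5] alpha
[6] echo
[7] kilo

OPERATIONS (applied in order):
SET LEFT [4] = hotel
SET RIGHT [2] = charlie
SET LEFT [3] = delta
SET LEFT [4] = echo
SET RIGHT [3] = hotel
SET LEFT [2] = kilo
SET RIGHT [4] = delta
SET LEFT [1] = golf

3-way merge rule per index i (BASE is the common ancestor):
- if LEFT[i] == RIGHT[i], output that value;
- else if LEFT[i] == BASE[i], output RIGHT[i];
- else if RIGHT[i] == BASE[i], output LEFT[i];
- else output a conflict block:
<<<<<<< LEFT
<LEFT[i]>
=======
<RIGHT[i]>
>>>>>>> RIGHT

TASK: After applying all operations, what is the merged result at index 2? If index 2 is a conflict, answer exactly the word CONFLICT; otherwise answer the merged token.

Answer: CONFLICT

Derivation:
Final LEFT:  [echo, golf, kilo, delta, echo, alpha, echo, kilo]
Final RIGHT: [echo, hotel, charlie, hotel, delta, alpha, echo, kilo]
i=0: L=echo R=echo -> agree -> echo
i=1: L=golf, R=hotel=BASE -> take LEFT -> golf
i=2: BASE=alpha L=kilo R=charlie all differ -> CONFLICT
i=3: BASE=juliet L=delta R=hotel all differ -> CONFLICT
i=4: BASE=india L=echo R=delta all differ -> CONFLICT
i=5: L=alpha R=alpha -> agree -> alpha
i=6: L=echo R=echo -> agree -> echo
i=7: L=kilo R=kilo -> agree -> kilo
Index 2 -> CONFLICT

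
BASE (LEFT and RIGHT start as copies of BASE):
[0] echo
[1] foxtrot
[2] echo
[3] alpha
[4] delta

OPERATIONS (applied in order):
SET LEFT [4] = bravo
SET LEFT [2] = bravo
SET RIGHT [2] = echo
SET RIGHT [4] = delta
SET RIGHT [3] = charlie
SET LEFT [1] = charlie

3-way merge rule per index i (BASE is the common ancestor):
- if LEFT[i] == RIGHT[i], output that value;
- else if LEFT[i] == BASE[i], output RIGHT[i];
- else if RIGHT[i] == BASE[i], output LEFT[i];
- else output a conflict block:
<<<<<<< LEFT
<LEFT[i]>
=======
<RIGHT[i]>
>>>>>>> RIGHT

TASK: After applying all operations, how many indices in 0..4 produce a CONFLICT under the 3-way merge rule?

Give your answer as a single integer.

Final LEFT:  [echo, charlie, bravo, alpha, bravo]
Final RIGHT: [echo, foxtrot, echo, charlie, delta]
i=0: L=echo R=echo -> agree -> echo
i=1: L=charlie, R=foxtrot=BASE -> take LEFT -> charlie
i=2: L=bravo, R=echo=BASE -> take LEFT -> bravo
i=3: L=alpha=BASE, R=charlie -> take RIGHT -> charlie
i=4: L=bravo, R=delta=BASE -> take LEFT -> bravo
Conflict count: 0

Answer: 0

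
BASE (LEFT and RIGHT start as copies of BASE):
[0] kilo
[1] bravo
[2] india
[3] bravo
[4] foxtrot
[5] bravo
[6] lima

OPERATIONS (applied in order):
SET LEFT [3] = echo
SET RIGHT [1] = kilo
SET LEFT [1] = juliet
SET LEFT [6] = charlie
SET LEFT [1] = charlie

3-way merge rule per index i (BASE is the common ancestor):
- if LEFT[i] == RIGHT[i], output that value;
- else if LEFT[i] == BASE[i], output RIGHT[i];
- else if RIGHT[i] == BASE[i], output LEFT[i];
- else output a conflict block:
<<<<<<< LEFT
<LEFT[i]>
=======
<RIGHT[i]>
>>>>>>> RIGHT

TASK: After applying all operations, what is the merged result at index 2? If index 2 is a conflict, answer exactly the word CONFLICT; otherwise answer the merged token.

Final LEFT:  [kilo, charlie, india, echo, foxtrot, bravo, charlie]
Final RIGHT: [kilo, kilo, india, bravo, foxtrot, bravo, lima]
i=0: L=kilo R=kilo -> agree -> kilo
i=1: BASE=bravo L=charlie R=kilo all differ -> CONFLICT
i=2: L=india R=india -> agree -> india
i=3: L=echo, R=bravo=BASE -> take LEFT -> echo
i=4: L=foxtrot R=foxtrot -> agree -> foxtrot
i=5: L=bravo R=bravo -> agree -> bravo
i=6: L=charlie, R=lima=BASE -> take LEFT -> charlie
Index 2 -> india

Answer: india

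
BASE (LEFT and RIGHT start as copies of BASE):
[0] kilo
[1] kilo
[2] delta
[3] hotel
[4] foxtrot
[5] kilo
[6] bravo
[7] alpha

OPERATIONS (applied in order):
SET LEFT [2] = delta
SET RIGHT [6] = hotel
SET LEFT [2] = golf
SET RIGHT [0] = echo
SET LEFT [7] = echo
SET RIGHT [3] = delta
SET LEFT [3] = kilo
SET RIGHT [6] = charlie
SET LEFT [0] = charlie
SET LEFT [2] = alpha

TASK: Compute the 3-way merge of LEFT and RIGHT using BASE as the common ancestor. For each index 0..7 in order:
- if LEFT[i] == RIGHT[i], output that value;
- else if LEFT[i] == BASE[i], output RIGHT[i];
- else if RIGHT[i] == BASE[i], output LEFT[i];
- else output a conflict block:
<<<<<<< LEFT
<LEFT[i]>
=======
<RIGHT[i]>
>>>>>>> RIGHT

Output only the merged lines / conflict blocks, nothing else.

Answer: <<<<<<< LEFT
charlie
=======
echo
>>>>>>> RIGHT
kilo
alpha
<<<<<<< LEFT
kilo
=======
delta
>>>>>>> RIGHT
foxtrot
kilo
charlie
echo

Derivation:
Final LEFT:  [charlie, kilo, alpha, kilo, foxtrot, kilo, bravo, echo]
Final RIGHT: [echo, kilo, delta, delta, foxtrot, kilo, charlie, alpha]
i=0: BASE=kilo L=charlie R=echo all differ -> CONFLICT
i=1: L=kilo R=kilo -> agree -> kilo
i=2: L=alpha, R=delta=BASE -> take LEFT -> alpha
i=3: BASE=hotel L=kilo R=delta all differ -> CONFLICT
i=4: L=foxtrot R=foxtrot -> agree -> foxtrot
i=5: L=kilo R=kilo -> agree -> kilo
i=6: L=bravo=BASE, R=charlie -> take RIGHT -> charlie
i=7: L=echo, R=alpha=BASE -> take LEFT -> echo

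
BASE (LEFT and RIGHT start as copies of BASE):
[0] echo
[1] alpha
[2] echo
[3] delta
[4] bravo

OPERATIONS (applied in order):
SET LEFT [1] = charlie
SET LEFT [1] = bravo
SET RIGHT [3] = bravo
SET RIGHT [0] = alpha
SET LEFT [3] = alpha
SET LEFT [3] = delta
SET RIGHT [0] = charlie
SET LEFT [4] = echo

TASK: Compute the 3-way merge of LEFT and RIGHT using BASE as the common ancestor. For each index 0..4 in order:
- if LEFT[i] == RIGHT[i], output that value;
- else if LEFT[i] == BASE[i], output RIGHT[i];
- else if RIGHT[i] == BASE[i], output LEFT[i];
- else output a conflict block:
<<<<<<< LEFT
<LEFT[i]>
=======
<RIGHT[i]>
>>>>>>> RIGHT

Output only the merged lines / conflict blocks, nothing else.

Answer: charlie
bravo
echo
bravo
echo

Derivation:
Final LEFT:  [echo, bravo, echo, delta, echo]
Final RIGHT: [charlie, alpha, echo, bravo, bravo]
i=0: L=echo=BASE, R=charlie -> take RIGHT -> charlie
i=1: L=bravo, R=alpha=BASE -> take LEFT -> bravo
i=2: L=echo R=echo -> agree -> echo
i=3: L=delta=BASE, R=bravo -> take RIGHT -> bravo
i=4: L=echo, R=bravo=BASE -> take LEFT -> echo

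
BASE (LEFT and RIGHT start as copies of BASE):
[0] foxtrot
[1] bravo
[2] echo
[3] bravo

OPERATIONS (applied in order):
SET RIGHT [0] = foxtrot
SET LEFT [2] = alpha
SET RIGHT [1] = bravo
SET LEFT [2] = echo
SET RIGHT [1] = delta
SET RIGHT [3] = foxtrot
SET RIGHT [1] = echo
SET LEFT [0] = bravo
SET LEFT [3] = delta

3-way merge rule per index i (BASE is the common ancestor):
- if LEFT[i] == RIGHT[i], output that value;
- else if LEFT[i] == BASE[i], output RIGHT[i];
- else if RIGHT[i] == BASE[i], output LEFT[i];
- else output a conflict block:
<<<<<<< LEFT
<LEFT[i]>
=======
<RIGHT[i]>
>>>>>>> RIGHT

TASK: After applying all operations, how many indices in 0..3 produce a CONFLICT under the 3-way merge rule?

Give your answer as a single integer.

Answer: 1

Derivation:
Final LEFT:  [bravo, bravo, echo, delta]
Final RIGHT: [foxtrot, echo, echo, foxtrot]
i=0: L=bravo, R=foxtrot=BASE -> take LEFT -> bravo
i=1: L=bravo=BASE, R=echo -> take RIGHT -> echo
i=2: L=echo R=echo -> agree -> echo
i=3: BASE=bravo L=delta R=foxtrot all differ -> CONFLICT
Conflict count: 1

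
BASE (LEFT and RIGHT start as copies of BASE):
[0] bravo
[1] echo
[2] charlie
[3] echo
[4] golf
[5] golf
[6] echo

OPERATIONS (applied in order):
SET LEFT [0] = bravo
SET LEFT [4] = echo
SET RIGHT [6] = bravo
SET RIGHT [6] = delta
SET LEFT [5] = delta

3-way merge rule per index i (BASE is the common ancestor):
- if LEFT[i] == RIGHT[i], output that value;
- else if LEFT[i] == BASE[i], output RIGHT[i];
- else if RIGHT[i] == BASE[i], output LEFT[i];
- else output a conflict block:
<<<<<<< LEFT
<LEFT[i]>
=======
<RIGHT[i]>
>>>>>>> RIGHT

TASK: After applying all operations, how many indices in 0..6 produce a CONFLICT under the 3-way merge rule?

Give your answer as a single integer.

Final LEFT:  [bravo, echo, charlie, echo, echo, delta, echo]
Final RIGHT: [bravo, echo, charlie, echo, golf, golf, delta]
i=0: L=bravo R=bravo -> agree -> bravo
i=1: L=echo R=echo -> agree -> echo
i=2: L=charlie R=charlie -> agree -> charlie
i=3: L=echo R=echo -> agree -> echo
i=4: L=echo, R=golf=BASE -> take LEFT -> echo
i=5: L=delta, R=golf=BASE -> take LEFT -> delta
i=6: L=echo=BASE, R=delta -> take RIGHT -> delta
Conflict count: 0

Answer: 0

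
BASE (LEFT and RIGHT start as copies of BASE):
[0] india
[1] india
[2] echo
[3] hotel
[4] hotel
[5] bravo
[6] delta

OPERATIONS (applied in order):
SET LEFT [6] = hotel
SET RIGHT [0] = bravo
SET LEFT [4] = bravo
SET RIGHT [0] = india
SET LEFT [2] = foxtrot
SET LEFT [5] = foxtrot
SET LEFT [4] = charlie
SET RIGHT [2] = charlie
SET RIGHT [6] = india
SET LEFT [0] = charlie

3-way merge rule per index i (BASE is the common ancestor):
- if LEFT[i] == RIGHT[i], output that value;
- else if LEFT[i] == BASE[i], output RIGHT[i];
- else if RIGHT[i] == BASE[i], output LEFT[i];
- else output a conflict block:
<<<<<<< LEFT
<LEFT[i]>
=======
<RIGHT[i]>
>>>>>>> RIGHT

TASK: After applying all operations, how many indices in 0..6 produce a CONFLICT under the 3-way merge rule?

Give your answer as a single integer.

Answer: 2

Derivation:
Final LEFT:  [charlie, india, foxtrot, hotel, charlie, foxtrot, hotel]
Final RIGHT: [india, india, charlie, hotel, hotel, bravo, india]
i=0: L=charlie, R=india=BASE -> take LEFT -> charlie
i=1: L=india R=india -> agree -> india
i=2: BASE=echo L=foxtrot R=charlie all differ -> CONFLICT
i=3: L=hotel R=hotel -> agree -> hotel
i=4: L=charlie, R=hotel=BASE -> take LEFT -> charlie
i=5: L=foxtrot, R=bravo=BASE -> take LEFT -> foxtrot
i=6: BASE=delta L=hotel R=india all differ -> CONFLICT
Conflict count: 2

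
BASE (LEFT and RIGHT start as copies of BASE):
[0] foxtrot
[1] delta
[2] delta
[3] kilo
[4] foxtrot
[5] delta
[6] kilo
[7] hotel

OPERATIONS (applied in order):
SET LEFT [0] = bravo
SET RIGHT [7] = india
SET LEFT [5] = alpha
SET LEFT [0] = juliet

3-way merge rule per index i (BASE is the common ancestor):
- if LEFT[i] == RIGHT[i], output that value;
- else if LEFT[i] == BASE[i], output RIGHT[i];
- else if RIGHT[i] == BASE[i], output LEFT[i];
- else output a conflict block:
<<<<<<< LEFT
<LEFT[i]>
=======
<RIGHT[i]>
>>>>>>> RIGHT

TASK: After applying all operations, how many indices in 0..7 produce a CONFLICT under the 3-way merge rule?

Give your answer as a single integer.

Answer: 0

Derivation:
Final LEFT:  [juliet, delta, delta, kilo, foxtrot, alpha, kilo, hotel]
Final RIGHT: [foxtrot, delta, delta, kilo, foxtrot, delta, kilo, india]
i=0: L=juliet, R=foxtrot=BASE -> take LEFT -> juliet
i=1: L=delta R=delta -> agree -> delta
i=2: L=delta R=delta -> agree -> delta
i=3: L=kilo R=kilo -> agree -> kilo
i=4: L=foxtrot R=foxtrot -> agree -> foxtrot
i=5: L=alpha, R=delta=BASE -> take LEFT -> alpha
i=6: L=kilo R=kilo -> agree -> kilo
i=7: L=hotel=BASE, R=india -> take RIGHT -> india
Conflict count: 0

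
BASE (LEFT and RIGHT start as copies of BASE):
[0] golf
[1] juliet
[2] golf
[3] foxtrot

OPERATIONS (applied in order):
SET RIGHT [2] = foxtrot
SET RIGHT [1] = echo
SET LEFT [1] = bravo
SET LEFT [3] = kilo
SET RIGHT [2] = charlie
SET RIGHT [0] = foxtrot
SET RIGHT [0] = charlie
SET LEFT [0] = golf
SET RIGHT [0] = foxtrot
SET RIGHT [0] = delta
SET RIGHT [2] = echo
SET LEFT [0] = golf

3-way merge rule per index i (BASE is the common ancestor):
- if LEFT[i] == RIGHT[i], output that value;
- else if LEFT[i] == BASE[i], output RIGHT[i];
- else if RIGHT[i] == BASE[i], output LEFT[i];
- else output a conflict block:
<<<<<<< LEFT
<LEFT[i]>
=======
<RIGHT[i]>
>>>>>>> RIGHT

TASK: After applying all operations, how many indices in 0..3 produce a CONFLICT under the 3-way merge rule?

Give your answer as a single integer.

Answer: 1

Derivation:
Final LEFT:  [golf, bravo, golf, kilo]
Final RIGHT: [delta, echo, echo, foxtrot]
i=0: L=golf=BASE, R=delta -> take RIGHT -> delta
i=1: BASE=juliet L=bravo R=echo all differ -> CONFLICT
i=2: L=golf=BASE, R=echo -> take RIGHT -> echo
i=3: L=kilo, R=foxtrot=BASE -> take LEFT -> kilo
Conflict count: 1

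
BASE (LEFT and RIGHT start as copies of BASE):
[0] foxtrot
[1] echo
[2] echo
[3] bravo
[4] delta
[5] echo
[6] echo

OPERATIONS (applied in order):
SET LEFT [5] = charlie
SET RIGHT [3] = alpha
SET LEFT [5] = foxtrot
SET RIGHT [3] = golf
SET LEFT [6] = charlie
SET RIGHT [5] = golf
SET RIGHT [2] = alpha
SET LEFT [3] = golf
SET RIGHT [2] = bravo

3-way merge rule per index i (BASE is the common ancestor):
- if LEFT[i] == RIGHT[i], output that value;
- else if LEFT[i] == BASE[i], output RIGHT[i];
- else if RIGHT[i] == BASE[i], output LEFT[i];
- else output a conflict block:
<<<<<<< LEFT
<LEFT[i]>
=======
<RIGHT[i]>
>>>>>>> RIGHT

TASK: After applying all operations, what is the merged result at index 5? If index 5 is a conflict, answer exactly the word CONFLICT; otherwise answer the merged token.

Answer: CONFLICT

Derivation:
Final LEFT:  [foxtrot, echo, echo, golf, delta, foxtrot, charlie]
Final RIGHT: [foxtrot, echo, bravo, golf, delta, golf, echo]
i=0: L=foxtrot R=foxtrot -> agree -> foxtrot
i=1: L=echo R=echo -> agree -> echo
i=2: L=echo=BASE, R=bravo -> take RIGHT -> bravo
i=3: L=golf R=golf -> agree -> golf
i=4: L=delta R=delta -> agree -> delta
i=5: BASE=echo L=foxtrot R=golf all differ -> CONFLICT
i=6: L=charlie, R=echo=BASE -> take LEFT -> charlie
Index 5 -> CONFLICT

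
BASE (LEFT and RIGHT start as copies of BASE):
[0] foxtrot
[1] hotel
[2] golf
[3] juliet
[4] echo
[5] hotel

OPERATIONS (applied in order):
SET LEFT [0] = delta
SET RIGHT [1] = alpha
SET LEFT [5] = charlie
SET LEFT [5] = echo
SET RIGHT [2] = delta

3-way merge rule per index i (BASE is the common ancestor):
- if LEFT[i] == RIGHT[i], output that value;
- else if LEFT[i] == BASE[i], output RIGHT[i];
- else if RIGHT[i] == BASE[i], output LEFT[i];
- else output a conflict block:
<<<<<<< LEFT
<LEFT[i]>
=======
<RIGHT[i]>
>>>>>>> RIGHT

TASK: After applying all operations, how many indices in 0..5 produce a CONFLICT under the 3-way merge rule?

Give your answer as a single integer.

Final LEFT:  [delta, hotel, golf, juliet, echo, echo]
Final RIGHT: [foxtrot, alpha, delta, juliet, echo, hotel]
i=0: L=delta, R=foxtrot=BASE -> take LEFT -> delta
i=1: L=hotel=BASE, R=alpha -> take RIGHT -> alpha
i=2: L=golf=BASE, R=delta -> take RIGHT -> delta
i=3: L=juliet R=juliet -> agree -> juliet
i=4: L=echo R=echo -> agree -> echo
i=5: L=echo, R=hotel=BASE -> take LEFT -> echo
Conflict count: 0

Answer: 0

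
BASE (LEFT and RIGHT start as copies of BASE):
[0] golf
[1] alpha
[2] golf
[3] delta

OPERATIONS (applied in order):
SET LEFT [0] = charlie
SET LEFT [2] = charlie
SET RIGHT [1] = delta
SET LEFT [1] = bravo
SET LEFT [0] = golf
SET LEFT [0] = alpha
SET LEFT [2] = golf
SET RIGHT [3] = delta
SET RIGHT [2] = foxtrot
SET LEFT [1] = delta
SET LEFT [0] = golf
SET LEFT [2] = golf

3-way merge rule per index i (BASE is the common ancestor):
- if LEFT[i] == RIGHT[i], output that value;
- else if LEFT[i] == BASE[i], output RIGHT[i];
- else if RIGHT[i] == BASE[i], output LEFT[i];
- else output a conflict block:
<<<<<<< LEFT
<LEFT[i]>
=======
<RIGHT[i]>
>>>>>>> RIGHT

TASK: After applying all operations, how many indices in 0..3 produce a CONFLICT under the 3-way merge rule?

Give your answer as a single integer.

Final LEFT:  [golf, delta, golf, delta]
Final RIGHT: [golf, delta, foxtrot, delta]
i=0: L=golf R=golf -> agree -> golf
i=1: L=delta R=delta -> agree -> delta
i=2: L=golf=BASE, R=foxtrot -> take RIGHT -> foxtrot
i=3: L=delta R=delta -> agree -> delta
Conflict count: 0

Answer: 0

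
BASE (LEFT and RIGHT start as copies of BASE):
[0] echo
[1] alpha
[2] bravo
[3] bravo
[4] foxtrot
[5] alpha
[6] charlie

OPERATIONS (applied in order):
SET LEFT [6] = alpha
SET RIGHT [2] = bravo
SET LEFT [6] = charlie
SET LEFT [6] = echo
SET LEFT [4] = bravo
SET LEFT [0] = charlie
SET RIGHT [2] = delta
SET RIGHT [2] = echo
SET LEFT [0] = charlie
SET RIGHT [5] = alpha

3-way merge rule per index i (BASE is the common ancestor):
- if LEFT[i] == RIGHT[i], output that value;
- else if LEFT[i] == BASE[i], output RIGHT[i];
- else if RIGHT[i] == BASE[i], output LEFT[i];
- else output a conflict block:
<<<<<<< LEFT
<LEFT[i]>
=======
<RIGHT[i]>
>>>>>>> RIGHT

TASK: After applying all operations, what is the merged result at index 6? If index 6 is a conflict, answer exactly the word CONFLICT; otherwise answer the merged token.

Answer: echo

Derivation:
Final LEFT:  [charlie, alpha, bravo, bravo, bravo, alpha, echo]
Final RIGHT: [echo, alpha, echo, bravo, foxtrot, alpha, charlie]
i=0: L=charlie, R=echo=BASE -> take LEFT -> charlie
i=1: L=alpha R=alpha -> agree -> alpha
i=2: L=bravo=BASE, R=echo -> take RIGHT -> echo
i=3: L=bravo R=bravo -> agree -> bravo
i=4: L=bravo, R=foxtrot=BASE -> take LEFT -> bravo
i=5: L=alpha R=alpha -> agree -> alpha
i=6: L=echo, R=charlie=BASE -> take LEFT -> echo
Index 6 -> echo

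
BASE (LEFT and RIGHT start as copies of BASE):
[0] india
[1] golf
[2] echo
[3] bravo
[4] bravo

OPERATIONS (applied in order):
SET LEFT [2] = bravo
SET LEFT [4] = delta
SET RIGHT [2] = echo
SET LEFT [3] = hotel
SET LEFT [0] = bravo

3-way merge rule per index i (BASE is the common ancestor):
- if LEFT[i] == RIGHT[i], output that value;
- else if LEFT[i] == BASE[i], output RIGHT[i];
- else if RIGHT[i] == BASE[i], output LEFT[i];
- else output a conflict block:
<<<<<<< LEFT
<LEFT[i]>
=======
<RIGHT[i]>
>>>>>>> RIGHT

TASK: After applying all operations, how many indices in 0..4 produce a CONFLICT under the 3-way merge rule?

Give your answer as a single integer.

Final LEFT:  [bravo, golf, bravo, hotel, delta]
Final RIGHT: [india, golf, echo, bravo, bravo]
i=0: L=bravo, R=india=BASE -> take LEFT -> bravo
i=1: L=golf R=golf -> agree -> golf
i=2: L=bravo, R=echo=BASE -> take LEFT -> bravo
i=3: L=hotel, R=bravo=BASE -> take LEFT -> hotel
i=4: L=delta, R=bravo=BASE -> take LEFT -> delta
Conflict count: 0

Answer: 0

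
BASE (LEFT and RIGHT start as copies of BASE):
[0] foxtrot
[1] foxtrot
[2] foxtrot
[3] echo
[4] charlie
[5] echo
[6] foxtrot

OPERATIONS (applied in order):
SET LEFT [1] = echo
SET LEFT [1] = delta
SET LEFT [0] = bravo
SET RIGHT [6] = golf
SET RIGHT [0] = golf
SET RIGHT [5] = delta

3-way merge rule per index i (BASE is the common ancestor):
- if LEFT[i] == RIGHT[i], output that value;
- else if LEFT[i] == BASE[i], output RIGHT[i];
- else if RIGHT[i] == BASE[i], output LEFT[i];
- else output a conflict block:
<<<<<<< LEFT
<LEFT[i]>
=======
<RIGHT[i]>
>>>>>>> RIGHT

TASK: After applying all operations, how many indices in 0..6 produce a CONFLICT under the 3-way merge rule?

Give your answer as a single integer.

Final LEFT:  [bravo, delta, foxtrot, echo, charlie, echo, foxtrot]
Final RIGHT: [golf, foxtrot, foxtrot, echo, charlie, delta, golf]
i=0: BASE=foxtrot L=bravo R=golf all differ -> CONFLICT
i=1: L=delta, R=foxtrot=BASE -> take LEFT -> delta
i=2: L=foxtrot R=foxtrot -> agree -> foxtrot
i=3: L=echo R=echo -> agree -> echo
i=4: L=charlie R=charlie -> agree -> charlie
i=5: L=echo=BASE, R=delta -> take RIGHT -> delta
i=6: L=foxtrot=BASE, R=golf -> take RIGHT -> golf
Conflict count: 1

Answer: 1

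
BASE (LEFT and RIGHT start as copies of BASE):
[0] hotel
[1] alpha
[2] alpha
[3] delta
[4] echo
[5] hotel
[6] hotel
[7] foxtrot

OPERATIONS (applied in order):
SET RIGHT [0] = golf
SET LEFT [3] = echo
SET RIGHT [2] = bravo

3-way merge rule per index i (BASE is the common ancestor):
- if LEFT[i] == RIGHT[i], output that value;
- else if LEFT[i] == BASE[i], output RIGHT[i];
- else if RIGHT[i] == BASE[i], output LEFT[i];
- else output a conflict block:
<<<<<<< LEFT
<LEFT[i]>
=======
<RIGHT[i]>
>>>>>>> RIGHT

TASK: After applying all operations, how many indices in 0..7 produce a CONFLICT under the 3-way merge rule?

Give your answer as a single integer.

Final LEFT:  [hotel, alpha, alpha, echo, echo, hotel, hotel, foxtrot]
Final RIGHT: [golf, alpha, bravo, delta, echo, hotel, hotel, foxtrot]
i=0: L=hotel=BASE, R=golf -> take RIGHT -> golf
i=1: L=alpha R=alpha -> agree -> alpha
i=2: L=alpha=BASE, R=bravo -> take RIGHT -> bravo
i=3: L=echo, R=delta=BASE -> take LEFT -> echo
i=4: L=echo R=echo -> agree -> echo
i=5: L=hotel R=hotel -> agree -> hotel
i=6: L=hotel R=hotel -> agree -> hotel
i=7: L=foxtrot R=foxtrot -> agree -> foxtrot
Conflict count: 0

Answer: 0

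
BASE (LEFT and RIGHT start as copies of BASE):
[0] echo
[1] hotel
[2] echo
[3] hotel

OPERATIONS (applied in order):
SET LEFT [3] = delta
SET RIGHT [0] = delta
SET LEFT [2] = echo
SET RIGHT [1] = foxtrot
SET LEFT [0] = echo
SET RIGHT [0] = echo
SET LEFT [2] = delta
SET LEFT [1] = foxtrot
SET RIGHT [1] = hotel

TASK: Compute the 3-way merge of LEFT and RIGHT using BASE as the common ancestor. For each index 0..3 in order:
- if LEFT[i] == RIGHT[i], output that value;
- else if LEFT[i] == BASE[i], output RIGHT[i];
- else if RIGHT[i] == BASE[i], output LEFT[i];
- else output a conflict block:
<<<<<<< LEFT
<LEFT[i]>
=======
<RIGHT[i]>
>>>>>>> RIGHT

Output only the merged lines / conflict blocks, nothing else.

Final LEFT:  [echo, foxtrot, delta, delta]
Final RIGHT: [echo, hotel, echo, hotel]
i=0: L=echo R=echo -> agree -> echo
i=1: L=foxtrot, R=hotel=BASE -> take LEFT -> foxtrot
i=2: L=delta, R=echo=BASE -> take LEFT -> delta
i=3: L=delta, R=hotel=BASE -> take LEFT -> delta

Answer: echo
foxtrot
delta
delta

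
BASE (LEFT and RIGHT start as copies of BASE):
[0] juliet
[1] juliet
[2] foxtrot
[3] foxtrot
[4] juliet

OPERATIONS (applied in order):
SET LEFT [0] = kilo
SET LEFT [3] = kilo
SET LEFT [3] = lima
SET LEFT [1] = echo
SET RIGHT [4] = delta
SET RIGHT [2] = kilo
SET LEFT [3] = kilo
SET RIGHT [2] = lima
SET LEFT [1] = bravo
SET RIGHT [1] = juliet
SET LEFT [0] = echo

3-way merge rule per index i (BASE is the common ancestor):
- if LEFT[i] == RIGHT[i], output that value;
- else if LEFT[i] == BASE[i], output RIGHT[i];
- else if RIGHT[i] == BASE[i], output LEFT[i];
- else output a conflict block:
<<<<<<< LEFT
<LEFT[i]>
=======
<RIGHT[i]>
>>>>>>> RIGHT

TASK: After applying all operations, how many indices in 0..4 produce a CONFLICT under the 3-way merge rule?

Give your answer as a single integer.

Answer: 0

Derivation:
Final LEFT:  [echo, bravo, foxtrot, kilo, juliet]
Final RIGHT: [juliet, juliet, lima, foxtrot, delta]
i=0: L=echo, R=juliet=BASE -> take LEFT -> echo
i=1: L=bravo, R=juliet=BASE -> take LEFT -> bravo
i=2: L=foxtrot=BASE, R=lima -> take RIGHT -> lima
i=3: L=kilo, R=foxtrot=BASE -> take LEFT -> kilo
i=4: L=juliet=BASE, R=delta -> take RIGHT -> delta
Conflict count: 0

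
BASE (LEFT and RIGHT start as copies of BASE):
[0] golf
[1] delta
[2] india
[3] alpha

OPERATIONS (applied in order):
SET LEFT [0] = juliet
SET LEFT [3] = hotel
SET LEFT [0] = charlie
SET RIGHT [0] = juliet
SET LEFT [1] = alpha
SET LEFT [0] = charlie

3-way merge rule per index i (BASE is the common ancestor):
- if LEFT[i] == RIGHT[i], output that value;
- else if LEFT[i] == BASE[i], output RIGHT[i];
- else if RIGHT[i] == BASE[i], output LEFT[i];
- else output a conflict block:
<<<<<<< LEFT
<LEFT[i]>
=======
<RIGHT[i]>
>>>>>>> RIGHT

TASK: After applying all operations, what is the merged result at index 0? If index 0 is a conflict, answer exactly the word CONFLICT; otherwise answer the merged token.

Answer: CONFLICT

Derivation:
Final LEFT:  [charlie, alpha, india, hotel]
Final RIGHT: [juliet, delta, india, alpha]
i=0: BASE=golf L=charlie R=juliet all differ -> CONFLICT
i=1: L=alpha, R=delta=BASE -> take LEFT -> alpha
i=2: L=india R=india -> agree -> india
i=3: L=hotel, R=alpha=BASE -> take LEFT -> hotel
Index 0 -> CONFLICT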